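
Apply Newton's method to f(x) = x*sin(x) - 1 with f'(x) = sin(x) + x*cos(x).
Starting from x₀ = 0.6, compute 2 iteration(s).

f(x) = x*sin(x) - 1
f'(x) = sin(x) + x*cos(x)
x₀ = 0.6

Newton-Raphson formula: x_{n+1} = x_n - f(x_n)/f'(x_n)

Iteration 1:
  f(0.600000) = -0.661215
  f'(0.600000) = 1.059844
  x_1 = 0.600000 - (-0.661215)/1.059844 = 1.223879
Iteration 2:
  f(1.223879) = 0.150967
  f'(1.223879) = 1.356545
  x_2 = 1.223879 - 0.150967/1.356545 = 1.112591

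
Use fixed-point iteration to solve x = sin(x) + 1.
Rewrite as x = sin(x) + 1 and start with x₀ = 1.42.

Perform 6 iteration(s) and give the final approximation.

Equation: x = sin(x) + 1
Fixed-point form: x = sin(x) + 1
x₀ = 1.42

x_1 = g(1.420000) = 1.988652
x_2 = g(1.988652) = 1.913961
x_3 = g(1.913961) = 1.941694
x_4 = g(1.941694) = 1.932002
x_5 = g(1.932002) = 1.935471
x_6 = g(1.935471) = 1.934240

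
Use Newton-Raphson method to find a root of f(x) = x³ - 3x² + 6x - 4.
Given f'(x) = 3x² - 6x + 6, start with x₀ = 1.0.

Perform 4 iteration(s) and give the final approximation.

f(x) = x³ - 3x² + 6x - 4
f'(x) = 3x² - 6x + 6
x₀ = 1.0

Newton-Raphson formula: x_{n+1} = x_n - f(x_n)/f'(x_n)

Iteration 1:
  f(1.000000) = 0.000000
  f'(1.000000) = 3.000000
  x_1 = 1.000000 - 0.000000/3.000000 = 1.000000
Iteration 2:
  f(1.000000) = 0.000000
  f'(1.000000) = 3.000000
  x_2 = 1.000000 - 0.000000/3.000000 = 1.000000
Iteration 3:
  f(1.000000) = 0.000000
  f'(1.000000) = 3.000000
  x_3 = 1.000000 - 0.000000/3.000000 = 1.000000
Iteration 4:
  f(1.000000) = 0.000000
  f'(1.000000) = 3.000000
  x_4 = 1.000000 - 0.000000/3.000000 = 1.000000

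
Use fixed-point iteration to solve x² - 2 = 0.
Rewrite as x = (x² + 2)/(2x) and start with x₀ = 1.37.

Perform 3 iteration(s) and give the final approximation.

Equation: x² - 2 = 0
Fixed-point form: x = (x² + 2)/(2x)
x₀ = 1.37

x_1 = g(1.370000) = 1.414927
x_2 = g(1.414927) = 1.414214
x_3 = g(1.414214) = 1.414214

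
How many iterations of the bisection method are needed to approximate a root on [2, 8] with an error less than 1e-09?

We need (b-a)/2^n ≤ 1e-09
(8 - 2)/2^n ≤ 1e-09
6/2^n ≤ 1e-09
2^n ≥ 6000000000
n ≥ log₂(6000000000) = 32.48
n ≥ 33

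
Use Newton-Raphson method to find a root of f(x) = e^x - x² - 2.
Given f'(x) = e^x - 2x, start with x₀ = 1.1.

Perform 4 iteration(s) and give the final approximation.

f(x) = e^x - x² - 2
f'(x) = e^x - 2x
x₀ = 1.1

Newton-Raphson formula: x_{n+1} = x_n - f(x_n)/f'(x_n)

Iteration 1:
  f(1.100000) = -0.205834
  f'(1.100000) = 0.804166
  x_1 = 1.100000 - (-0.205834)/0.804166 = 1.355960
Iteration 2:
  f(1.355960) = 0.041856
  f'(1.355960) = 1.168564
  x_2 = 1.355960 - 0.041856/1.168564 = 1.320141
Iteration 3:
  f(1.320141) = 0.001177
  f'(1.320141) = 1.103667
  x_3 = 1.320141 - 0.001177/1.103667 = 1.319075
Iteration 4:
  f(1.319075) = 0.000001
  f'(1.319075) = 1.101810
  x_4 = 1.319075 - 0.000001/1.101810 = 1.319074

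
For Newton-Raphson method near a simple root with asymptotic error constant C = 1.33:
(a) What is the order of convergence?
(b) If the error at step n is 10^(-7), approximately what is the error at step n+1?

(a) Newton-Raphson has quadratic (order 2) convergence near simple roots.
    This means |e_{n+1}| ≈ C|e_n|².

(b) With |e_n| = 10^(-7) and C = 1.33:
    |e_{n+1}| ≈ 1.33 × (10^(-7))² = 1.33 × 10^(-14)

(a) 2 (quadratic); (b) |e_{n+1}| ≈ 1.330e-14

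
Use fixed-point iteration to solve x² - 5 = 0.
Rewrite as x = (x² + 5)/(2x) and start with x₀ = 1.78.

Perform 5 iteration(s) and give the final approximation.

Equation: x² - 5 = 0
Fixed-point form: x = (x² + 5)/(2x)
x₀ = 1.78

x_1 = g(1.780000) = 2.294494
x_2 = g(2.294494) = 2.236812
x_3 = g(2.236812) = 2.236068
x_4 = g(2.236068) = 2.236068
x_5 = g(2.236068) = 2.236068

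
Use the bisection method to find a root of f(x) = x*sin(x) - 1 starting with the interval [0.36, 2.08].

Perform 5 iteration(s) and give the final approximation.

f(x) = x*sin(x) - 1
Initial interval: [0.36, 2.08]

Iteration 1:
  c_1 = (0.360000 + 2.080000)/2 = 1.220000
  f(c_1) = f(1.220000) = 0.145701
  f(a) × f(c) < 0, new interval: [0.360000, 1.220000]
Iteration 2:
  c_2 = (0.360000 + 1.220000)/2 = 0.790000
  f(c_2) = f(0.790000) = -0.438821
  f(a) × f(c) ≥ 0, new interval: [0.790000, 1.220000]
Iteration 3:
  c_3 = (0.790000 + 1.220000)/2 = 1.005000
  f(c_3) = f(1.005000) = -0.151617
  f(a) × f(c) ≥ 0, new interval: [1.005000, 1.220000]
Iteration 4:
  c_4 = (1.005000 + 1.220000)/2 = 1.112500
  f(c_4) = f(1.112500) = -0.002302
  f(a) × f(c) ≥ 0, new interval: [1.112500, 1.220000]
Iteration 5:
  c_5 = (1.112500 + 1.220000)/2 = 1.166250
  f(c_5) = f(1.166250) = 0.072112
  f(a) × f(c) < 0, new interval: [1.112500, 1.166250]

After 5 iteration(s), the approximation is c_5 = 1.166250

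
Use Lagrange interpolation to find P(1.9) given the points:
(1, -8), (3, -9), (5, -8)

Lagrange interpolation formula:
P(x) = Σ yᵢ × Lᵢ(x)
where Lᵢ(x) = Π_{j≠i} (x - xⱼ)/(xᵢ - xⱼ)

L_0(1.9) = (1.9 - 3)/(1 - 3) × (1.9 - 5)/(1 - 5) = 0.426250
L_1(1.9) = (1.9 - 1)/(3 - 1) × (1.9 - 5)/(3 - 5) = 0.697500
L_2(1.9) = (1.9 - 1)/(5 - 1) × (1.9 - 3)/(5 - 3) = -0.123750

P(1.9) = (-8)×L_0(1.9) + (-9)×L_1(1.9) + (-8)×L_2(1.9)
P(1.9) = -8.697500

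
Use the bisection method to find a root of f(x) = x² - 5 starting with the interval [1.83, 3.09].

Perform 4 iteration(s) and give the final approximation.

f(x) = x² - 5
Initial interval: [1.83, 3.09]

Iteration 1:
  c_1 = (1.830000 + 3.090000)/2 = 2.460000
  f(c_1) = f(2.460000) = 1.051600
  f(a) × f(c) < 0, new interval: [1.830000, 2.460000]
Iteration 2:
  c_2 = (1.830000 + 2.460000)/2 = 2.145000
  f(c_2) = f(2.145000) = -0.398975
  f(a) × f(c) ≥ 0, new interval: [2.145000, 2.460000]
Iteration 3:
  c_3 = (2.145000 + 2.460000)/2 = 2.302500
  f(c_3) = f(2.302500) = 0.301506
  f(a) × f(c) < 0, new interval: [2.145000, 2.302500]
Iteration 4:
  c_4 = (2.145000 + 2.302500)/2 = 2.223750
  f(c_4) = f(2.223750) = -0.054936
  f(a) × f(c) ≥ 0, new interval: [2.223750, 2.302500]

After 4 iteration(s), the approximation is c_4 = 2.223750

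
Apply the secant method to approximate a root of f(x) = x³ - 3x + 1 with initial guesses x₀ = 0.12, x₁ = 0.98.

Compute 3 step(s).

f(x) = x³ - 3x + 1
x₀ = 0.12, x₁ = 0.98

Secant formula: x_{n+1} = x_n - f(x_n)(x_n - x_{n-1})/(f(x_n) - f(x_{n-1}))

Iteration 1:
  f(0.120000) = 0.641728
  f(0.980000) = -0.998808
  x_2 = 0.980000 - (-0.998808)×(0.980000 - 0.120000)/(-0.998808 - 0.641728)
       = 0.456406
Iteration 2:
  f(0.980000) = -0.998808
  f(0.456406) = -0.274146
  x_3 = 0.456406 - (-0.274146)×(0.456406 - 0.980000)/(-0.274146 - (-0.998808))
       = 0.258326
Iteration 3:
  f(0.456406) = -0.274146
  f(0.258326) = 0.242260
  x_4 = 0.258326 - 0.242260×(0.258326 - 0.456406)/(0.242260 - (-0.274146))
       = 0.351251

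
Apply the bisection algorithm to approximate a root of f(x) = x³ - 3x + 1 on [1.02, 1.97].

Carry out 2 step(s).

f(x) = x³ - 3x + 1
Initial interval: [1.02, 1.97]

Iteration 1:
  c_1 = (1.020000 + 1.970000)/2 = 1.495000
  f(c_1) = f(1.495000) = -0.143638
  f(a) × f(c) ≥ 0, new interval: [1.495000, 1.970000]
Iteration 2:
  c_2 = (1.495000 + 1.970000)/2 = 1.732500
  f(c_2) = f(1.732500) = 1.002696
  f(a) × f(c) < 0, new interval: [1.495000, 1.732500]

After 2 iteration(s), the approximation is c_2 = 1.732500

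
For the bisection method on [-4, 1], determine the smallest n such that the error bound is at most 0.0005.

We need (b-a)/2^n ≤ 0.0005
(1 - (-4))/2^n ≤ 0.0005
5/2^n ≤ 0.0005
2^n ≥ 10000
n ≥ log₂(10000) = 13.29
n ≥ 14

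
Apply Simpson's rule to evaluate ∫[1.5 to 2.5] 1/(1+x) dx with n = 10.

f(x) = 1/(1+x)
a = 1.5, b = 2.5, n = 10
h = (b - a)/n = 0.100000

Simpson's rule: (h/3)[f(x₀) + 4f(x₁) + 2f(x₂) + ... + f(xₙ)]

x_0 = 1.5000, f(x_0) = 0.400000, coefficient = 1
x_1 = 1.6000, f(x_1) = 0.384615, coefficient = 4
x_2 = 1.7000, f(x_2) = 0.370370, coefficient = 2
x_3 = 1.8000, f(x_3) = 0.357143, coefficient = 4
x_4 = 1.9000, f(x_4) = 0.344828, coefficient = 2
x_5 = 2.0000, f(x_5) = 0.333333, coefficient = 4
x_6 = 2.1000, f(x_6) = 0.322581, coefficient = 2
x_7 = 2.2000, f(x_7) = 0.312500, coefficient = 4
x_8 = 2.3000, f(x_8) = 0.303030, coefficient = 2
x_9 = 2.4000, f(x_9) = 0.294118, coefficient = 4
x_10 = 2.5000, f(x_10) = 0.285714, coefficient = 1

I ≈ (0.100000/3) × 10.094169 = 0.336472
Exact value: 0.336472
Error: 0.000000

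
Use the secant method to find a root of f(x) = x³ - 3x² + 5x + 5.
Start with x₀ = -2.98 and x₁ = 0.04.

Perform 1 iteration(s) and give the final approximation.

f(x) = x³ - 3x² + 5x + 5
x₀ = -2.98, x₁ = 0.04

Secant formula: x_{n+1} = x_n - f(x_n)(x_n - x_{n-1})/(f(x_n) - f(x_{n-1}))

Iteration 1:
  f(-2.980000) = -63.004792
  f(0.040000) = 5.195264
  x_2 = 0.040000 - 5.195264×(0.040000 - (-2.980000))/(5.195264 - (-63.004792))
       = -0.190054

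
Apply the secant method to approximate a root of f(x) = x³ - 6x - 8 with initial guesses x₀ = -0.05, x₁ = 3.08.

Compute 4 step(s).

f(x) = x³ - 6x - 8
x₀ = -0.05, x₁ = 3.08

Secant formula: x_{n+1} = x_n - f(x_n)(x_n - x_{n-1})/(f(x_n) - f(x_{n-1}))

Iteration 1:
  f(-0.050000) = -7.700125
  f(3.080000) = 2.738112
  x_2 = 3.080000 - 2.738112×(3.080000 - (-0.050000))/(2.738112 - (-7.700125))
       = 2.258952
Iteration 2:
  f(3.080000) = 2.738112
  f(2.258952) = -10.026584
  x_3 = 2.258952 - (-10.026584)×(2.258952 - 3.080000)/(-10.026584 - 2.738112)
       = 2.903880
Iteration 3:
  f(2.258952) = -10.026584
  f(2.903880) = -0.936260
  x_4 = 2.903880 - (-0.936260)×(2.903880 - 2.258952)/(-0.936260 - (-10.026584))
       = 2.970304
Iteration 4:
  f(2.903880) = -0.936260
  f(2.970304) = 0.384300
  x_5 = 2.970304 - 0.384300×(2.970304 - 2.903880)/(0.384300 - (-0.936260))
       = 2.950974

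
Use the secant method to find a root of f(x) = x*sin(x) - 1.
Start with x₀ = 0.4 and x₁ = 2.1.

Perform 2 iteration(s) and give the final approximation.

f(x) = x*sin(x) - 1
x₀ = 0.4, x₁ = 2.1

Secant formula: x_{n+1} = x_n - f(x_n)(x_n - x_{n-1})/(f(x_n) - f(x_{n-1}))

Iteration 1:
  f(0.400000) = -0.844233
  f(2.100000) = 0.812740
  x_2 = 2.100000 - 0.812740×(2.100000 - 0.400000)/(0.812740 - (-0.844233))
       = 1.266155
Iteration 2:
  f(2.100000) = 0.812740
  f(1.266155) = 0.207855
  x_3 = 1.266155 - 0.207855×(1.266155 - 2.100000)/(0.207855 - 0.812740)
       = 0.979624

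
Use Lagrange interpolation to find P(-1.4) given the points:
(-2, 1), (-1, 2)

Lagrange interpolation formula:
P(x) = Σ yᵢ × Lᵢ(x)
where Lᵢ(x) = Π_{j≠i} (x - xⱼ)/(xᵢ - xⱼ)

L_0(-1.4) = (-1.4 - (-1))/(-2 - (-1)) = 0.400000
L_1(-1.4) = (-1.4 - (-2))/(-1 - (-2)) = 0.600000

P(-1.4) = 1×L_0(-1.4) + 2×L_1(-1.4)
P(-1.4) = 1.600000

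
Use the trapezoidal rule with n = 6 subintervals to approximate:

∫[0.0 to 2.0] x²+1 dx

f(x) = x²+1
a = 0.0, b = 2.0, n = 6
h = (b - a)/n = 0.333333

Trapezoidal rule: (h/2)[f(x₀) + 2f(x₁) + 2f(x₂) + ... + f(xₙ)]

x_0 = 0.0000, f(x_0) = 1.000000, coefficient = 1
x_1 = 0.3333, f(x_1) = 1.111111, coefficient = 2
x_2 = 0.6667, f(x_2) = 1.444444, coefficient = 2
x_3 = 1.0000, f(x_3) = 2.000000, coefficient = 2
x_4 = 1.3333, f(x_4) = 2.777778, coefficient = 2
x_5 = 1.6667, f(x_5) = 3.777778, coefficient = 2
x_6 = 2.0000, f(x_6) = 5.000000, coefficient = 1

I ≈ (0.333333/2) × 28.222222 = 4.703704
Exact value: 4.666667
Error: 0.037037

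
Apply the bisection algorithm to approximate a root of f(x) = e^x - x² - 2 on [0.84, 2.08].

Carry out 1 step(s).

f(x) = e^x - x² - 2
Initial interval: [0.84, 2.08]

Iteration 1:
  c_1 = (0.840000 + 2.080000)/2 = 1.460000
  f(c_1) = f(1.460000) = 0.174360
  f(a) × f(c) < 0, new interval: [0.840000, 1.460000]

After 1 iteration(s), the approximation is c_1 = 1.460000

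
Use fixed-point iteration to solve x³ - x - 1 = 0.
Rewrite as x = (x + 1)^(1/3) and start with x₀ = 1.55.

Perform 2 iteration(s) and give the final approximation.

Equation: x³ - x - 1 = 0
Fixed-point form: x = (x + 1)^(1/3)
x₀ = 1.55

x_1 = g(1.550000) = 1.366197
x_2 = g(1.366197) = 1.332550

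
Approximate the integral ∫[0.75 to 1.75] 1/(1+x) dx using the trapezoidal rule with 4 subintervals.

f(x) = 1/(1+x)
a = 0.75, b = 1.75, n = 4
h = (b - a)/n = 0.250000

Trapezoidal rule: (h/2)[f(x₀) + 2f(x₁) + 2f(x₂) + ... + f(xₙ)]

x_0 = 0.7500, f(x_0) = 0.571429, coefficient = 1
x_1 = 1.0000, f(x_1) = 0.500000, coefficient = 2
x_2 = 1.2500, f(x_2) = 0.444444, coefficient = 2
x_3 = 1.5000, f(x_3) = 0.400000, coefficient = 2
x_4 = 1.7500, f(x_4) = 0.363636, coefficient = 1

I ≈ (0.250000/2) × 3.623954 = 0.452994
Exact value: 0.451985
Error: 0.001009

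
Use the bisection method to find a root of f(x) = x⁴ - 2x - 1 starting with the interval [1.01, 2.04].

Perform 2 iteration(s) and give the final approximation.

f(x) = x⁴ - 2x - 1
Initial interval: [1.01, 2.04]

Iteration 1:
  c_1 = (1.010000 + 2.040000)/2 = 1.525000
  f(c_1) = f(1.525000) = 1.358532
  f(a) × f(c) < 0, new interval: [1.010000, 1.525000]
Iteration 2:
  c_2 = (1.010000 + 1.525000)/2 = 1.267500
  f(c_2) = f(1.267500) = -0.953977
  f(a) × f(c) ≥ 0, new interval: [1.267500, 1.525000]

After 2 iteration(s), the approximation is c_2 = 1.267500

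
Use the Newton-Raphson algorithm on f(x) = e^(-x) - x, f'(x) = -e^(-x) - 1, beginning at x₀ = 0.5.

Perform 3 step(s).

f(x) = e^(-x) - x
f'(x) = -e^(-x) - 1
x₀ = 0.5

Newton-Raphson formula: x_{n+1} = x_n - f(x_n)/f'(x_n)

Iteration 1:
  f(0.500000) = 0.106531
  f'(0.500000) = -1.606531
  x_1 = 0.500000 - 0.106531/(-1.606531) = 0.566311
Iteration 2:
  f(0.566311) = 0.001305
  f'(0.566311) = -1.567616
  x_2 = 0.566311 - 0.001305/(-1.567616) = 0.567143
Iteration 3:
  f(0.567143) = 0.000000
  f'(0.567143) = -1.567143
  x_3 = 0.567143 - 0.000000/(-1.567143) = 0.567143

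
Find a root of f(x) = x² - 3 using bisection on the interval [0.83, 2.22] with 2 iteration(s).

f(x) = x² - 3
Initial interval: [0.83, 2.22]

Iteration 1:
  c_1 = (0.830000 + 2.220000)/2 = 1.525000
  f(c_1) = f(1.525000) = -0.674375
  f(a) × f(c) ≥ 0, new interval: [1.525000, 2.220000]
Iteration 2:
  c_2 = (1.525000 + 2.220000)/2 = 1.872500
  f(c_2) = f(1.872500) = 0.506256
  f(a) × f(c) < 0, new interval: [1.525000, 1.872500]

After 2 iteration(s), the approximation is c_2 = 1.872500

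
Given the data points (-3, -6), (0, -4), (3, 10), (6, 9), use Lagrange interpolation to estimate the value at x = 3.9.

Lagrange interpolation formula:
P(x) = Σ yᵢ × Lᵢ(x)
where Lᵢ(x) = Π_{j≠i} (x - xⱼ)/(xᵢ - xⱼ)

L_0(3.9) = (3.9 - 0)/(-3 - 0) × (3.9 - 3)/(-3 - 3) × (3.9 - 6)/(-3 - 6) = 0.045500
L_1(3.9) = (3.9 - (-3))/(0 - (-3)) × (3.9 - 3)/(0 - 3) × (3.9 - 6)/(0 - 6) = -0.241500
L_2(3.9) = (3.9 - (-3))/(3 - (-3)) × (3.9 - 0)/(3 - 0) × (3.9 - 6)/(3 - 6) = 1.046500
L_3(3.9) = (3.9 - (-3))/(6 - (-3)) × (3.9 - 0)/(6 - 0) × (3.9 - 3)/(6 - 3) = 0.149500

P(3.9) = (-6)×L_0(3.9) + (-4)×L_1(3.9) + 10×L_2(3.9) + 9×L_3(3.9)
P(3.9) = 12.503500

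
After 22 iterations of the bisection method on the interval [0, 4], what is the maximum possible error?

Bisection error bound: |error| ≤ (b-a)/2^n
|error| ≤ (4 - 0)/2^22 = 4/2^22
|error| ≤ 0.0000009537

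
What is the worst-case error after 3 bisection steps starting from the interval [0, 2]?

Bisection error bound: |error| ≤ (b-a)/2^n
|error| ≤ (2 - 0)/2^3 = 2/2^3
|error| ≤ 0.2500000000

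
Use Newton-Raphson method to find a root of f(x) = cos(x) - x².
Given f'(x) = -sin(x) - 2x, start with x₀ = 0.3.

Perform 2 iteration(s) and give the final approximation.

f(x) = cos(x) - x²
f'(x) = -sin(x) - 2x
x₀ = 0.3

Newton-Raphson formula: x_{n+1} = x_n - f(x_n)/f'(x_n)

Iteration 1:
  f(0.300000) = 0.865336
  f'(0.300000) = -0.895520
  x_1 = 0.300000 - 0.865336/(-0.895520) = 1.266295
Iteration 2:
  f(1.266295) = -1.303685
  f'(1.266295) = -3.486586
  x_2 = 1.266295 - (-1.303685)/(-3.486586) = 0.892380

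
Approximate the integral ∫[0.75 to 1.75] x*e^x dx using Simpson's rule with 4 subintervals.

f(x) = x*e^x
a = 0.75, b = 1.75, n = 4
h = (b - a)/n = 0.250000

Simpson's rule: (h/3)[f(x₀) + 4f(x₁) + 2f(x₂) + ... + f(xₙ)]

x_0 = 0.7500, f(x_0) = 1.587750, coefficient = 1
x_1 = 1.0000, f(x_1) = 2.718282, coefficient = 4
x_2 = 1.2500, f(x_2) = 4.362929, coefficient = 2
x_3 = 1.5000, f(x_3) = 6.722534, coefficient = 4
x_4 = 1.7500, f(x_4) = 10.070555, coefficient = 1

I ≈ (0.250000/3) × 58.147424 = 4.845619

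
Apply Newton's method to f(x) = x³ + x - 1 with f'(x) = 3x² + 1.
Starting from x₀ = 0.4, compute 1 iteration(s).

f(x) = x³ + x - 1
f'(x) = 3x² + 1
x₀ = 0.4

Newton-Raphson formula: x_{n+1} = x_n - f(x_n)/f'(x_n)

Iteration 1:
  f(0.400000) = -0.536000
  f'(0.400000) = 1.480000
  x_1 = 0.400000 - (-0.536000)/1.480000 = 0.762162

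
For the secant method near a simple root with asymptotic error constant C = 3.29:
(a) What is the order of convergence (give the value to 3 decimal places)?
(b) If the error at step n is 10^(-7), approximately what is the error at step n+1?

(a) Secant method has superlinear convergence with order φ = (1+√5)/2 ≈ 1.618.
    This means |e_{n+1}| ≈ C|e_n|^1.618.

(b) With |e_n| = 10^(-7) and C = 3.29:
    |e_{n+1}| ≈ 3.29 × (10^(-7))^1.618 = 3.29 × 10^(-11.33)

(a) ≈ 1.618 (golden ratio); (b) |e_{n+1}| ≈ 1.552e-11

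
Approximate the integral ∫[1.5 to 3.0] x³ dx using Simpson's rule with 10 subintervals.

f(x) = x³
a = 1.5, b = 3.0, n = 10
h = (b - a)/n = 0.150000

Simpson's rule: (h/3)[f(x₀) + 4f(x₁) + 2f(x₂) + ... + f(xₙ)]

x_0 = 1.5000, f(x_0) = 3.375000, coefficient = 1
x_1 = 1.6500, f(x_1) = 4.492125, coefficient = 4
x_2 = 1.8000, f(x_2) = 5.832000, coefficient = 2
x_3 = 1.9500, f(x_3) = 7.414875, coefficient = 4
x_4 = 2.1000, f(x_4) = 9.261000, coefficient = 2
x_5 = 2.2500, f(x_5) = 11.390625, coefficient = 4
x_6 = 2.4000, f(x_6) = 13.824000, coefficient = 2
x_7 = 2.5500, f(x_7) = 16.581375, coefficient = 4
x_8 = 2.7000, f(x_8) = 19.683000, coefficient = 2
x_9 = 2.8500, f(x_9) = 23.149125, coefficient = 4
x_10 = 3.0000, f(x_10) = 27.000000, coefficient = 1

I ≈ (0.150000/3) × 379.687500 = 18.984375
Exact value: 18.984375
Error: 0.000000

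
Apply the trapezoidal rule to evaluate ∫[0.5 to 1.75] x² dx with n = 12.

f(x) = x²
a = 0.5, b = 1.75, n = 12
h = (b - a)/n = 0.104167

Trapezoidal rule: (h/2)[f(x₀) + 2f(x₁) + 2f(x₂) + ... + f(xₙ)]

x_0 = 0.5000, f(x_0) = 0.250000, coefficient = 1
x_1 = 0.6042, f(x_1) = 0.365017, coefficient = 2
x_2 = 0.7083, f(x_2) = 0.501736, coefficient = 2
x_3 = 0.8125, f(x_3) = 0.660156, coefficient = 2
x_4 = 0.9167, f(x_4) = 0.840278, coefficient = 2
x_5 = 1.0208, f(x_5) = 1.042101, coefficient = 2
x_6 = 1.1250, f(x_6) = 1.265625, coefficient = 2
x_7 = 1.2292, f(x_7) = 1.510851, coefficient = 2
x_8 = 1.3333, f(x_8) = 1.777778, coefficient = 2
x_9 = 1.4375, f(x_9) = 2.066406, coefficient = 2
x_10 = 1.5417, f(x_10) = 2.376736, coefficient = 2
x_11 = 1.6458, f(x_11) = 2.708767, coefficient = 2
x_12 = 1.7500, f(x_12) = 3.062500, coefficient = 1

I ≈ (0.104167/2) × 33.543403 = 1.747052
Exact value: 1.744792
Error: 0.002261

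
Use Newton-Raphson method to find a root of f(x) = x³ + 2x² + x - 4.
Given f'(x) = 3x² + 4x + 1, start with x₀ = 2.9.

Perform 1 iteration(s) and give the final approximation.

f(x) = x³ + 2x² + x - 4
f'(x) = 3x² + 4x + 1
x₀ = 2.9

Newton-Raphson formula: x_{n+1} = x_n - f(x_n)/f'(x_n)

Iteration 1:
  f(2.900000) = 40.109000
  f'(2.900000) = 37.830000
  x_1 = 2.900000 - 40.109000/37.830000 = 1.839757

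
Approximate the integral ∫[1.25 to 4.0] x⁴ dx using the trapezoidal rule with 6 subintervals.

f(x) = x⁴
a = 1.25, b = 4.0, n = 6
h = (b - a)/n = 0.458333

Trapezoidal rule: (h/2)[f(x₀) + 2f(x₁) + 2f(x₂) + ... + f(xₙ)]

x_0 = 1.2500, f(x_0) = 2.441406, coefficient = 1
x_1 = 1.7083, f(x_1) = 8.517075, coefficient = 2
x_2 = 2.1667, f(x_2) = 22.037809, coefficient = 2
x_3 = 2.6250, f(x_3) = 47.480713, coefficient = 2
x_4 = 3.0833, f(x_4) = 90.381993, coefficient = 2
x_5 = 3.5417, f(x_5) = 157.336953, coefficient = 2
x_6 = 4.0000, f(x_6) = 256.000000, coefficient = 1

I ≈ (0.458333/2) × 909.950491 = 208.530321
Exact value: 204.189648
Error: 4.340672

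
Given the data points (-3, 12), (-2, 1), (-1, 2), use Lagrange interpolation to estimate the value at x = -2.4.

Lagrange interpolation formula:
P(x) = Σ yᵢ × Lᵢ(x)
where Lᵢ(x) = Π_{j≠i} (x - xⱼ)/(xᵢ - xⱼ)

L_0(-2.4) = (-2.4 - (-2))/(-3 - (-2)) × (-2.4 - (-1))/(-3 - (-1)) = 0.280000
L_1(-2.4) = (-2.4 - (-3))/(-2 - (-3)) × (-2.4 - (-1))/(-2 - (-1)) = 0.840000
L_2(-2.4) = (-2.4 - (-3))/(-1 - (-3)) × (-2.4 - (-2))/(-1 - (-2)) = -0.120000

P(-2.4) = 12×L_0(-2.4) + 1×L_1(-2.4) + 2×L_2(-2.4)
P(-2.4) = 3.960000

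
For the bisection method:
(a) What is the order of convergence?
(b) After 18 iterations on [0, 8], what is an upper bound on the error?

(a) Bisection has linear (order 1) convergence; the error is halved each step.

(b) Error bound = (b-a)/2^n = (8 - 0)/2^{18}
    = 8/2^{18}

(a) 1 (linear); (b) error ≤ 3.05e-05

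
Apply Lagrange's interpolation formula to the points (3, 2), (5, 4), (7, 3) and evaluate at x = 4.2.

Lagrange interpolation formula:
P(x) = Σ yᵢ × Lᵢ(x)
where Lᵢ(x) = Π_{j≠i} (x - xⱼ)/(xᵢ - xⱼ)

L_0(4.2) = (4.2 - 5)/(3 - 5) × (4.2 - 7)/(3 - 7) = 0.280000
L_1(4.2) = (4.2 - 3)/(5 - 3) × (4.2 - 7)/(5 - 7) = 0.840000
L_2(4.2) = (4.2 - 3)/(7 - 3) × (4.2 - 5)/(7 - 5) = -0.120000

P(4.2) = 2×L_0(4.2) + 4×L_1(4.2) + 3×L_2(4.2)
P(4.2) = 3.560000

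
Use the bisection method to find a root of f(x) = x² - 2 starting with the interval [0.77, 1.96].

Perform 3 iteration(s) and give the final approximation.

f(x) = x² - 2
Initial interval: [0.77, 1.96]

Iteration 1:
  c_1 = (0.770000 + 1.960000)/2 = 1.365000
  f(c_1) = f(1.365000) = -0.136775
  f(a) × f(c) ≥ 0, new interval: [1.365000, 1.960000]
Iteration 2:
  c_2 = (1.365000 + 1.960000)/2 = 1.662500
  f(c_2) = f(1.662500) = 0.763906
  f(a) × f(c) < 0, new interval: [1.365000, 1.662500]
Iteration 3:
  c_3 = (1.365000 + 1.662500)/2 = 1.513750
  f(c_3) = f(1.513750) = 0.291439
  f(a) × f(c) < 0, new interval: [1.365000, 1.513750]

After 3 iteration(s), the approximation is c_3 = 1.513750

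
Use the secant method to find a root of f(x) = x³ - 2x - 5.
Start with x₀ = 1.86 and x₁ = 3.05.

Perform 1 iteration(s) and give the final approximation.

f(x) = x³ - 2x - 5
x₀ = 1.86, x₁ = 3.05

Secant formula: x_{n+1} = x_n - f(x_n)(x_n - x_{n-1})/(f(x_n) - f(x_{n-1}))

Iteration 1:
  f(1.860000) = -2.285144
  f(3.050000) = 17.272625
  x_2 = 3.050000 - 17.272625×(3.050000 - 1.860000)/(17.272625 - (-2.285144))
       = 1.999040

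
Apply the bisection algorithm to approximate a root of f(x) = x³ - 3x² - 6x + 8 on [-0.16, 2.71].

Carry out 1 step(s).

f(x) = x³ - 3x² - 6x + 8
Initial interval: [-0.16, 2.71]

Iteration 1:
  c_1 = (-0.160000 + 2.710000)/2 = 1.275000
  f(c_1) = f(1.275000) = -2.454203
  f(a) × f(c) < 0, new interval: [-0.160000, 1.275000]

After 1 iteration(s), the approximation is c_1 = 1.275000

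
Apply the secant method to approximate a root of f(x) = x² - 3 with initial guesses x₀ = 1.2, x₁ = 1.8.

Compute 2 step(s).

f(x) = x² - 3
x₀ = 1.2, x₁ = 1.8

Secant formula: x_{n+1} = x_n - f(x_n)(x_n - x_{n-1})/(f(x_n) - f(x_{n-1}))

Iteration 1:
  f(1.200000) = -1.560000
  f(1.800000) = 0.240000
  x_2 = 1.800000 - 0.240000×(1.800000 - 1.200000)/(0.240000 - (-1.560000))
       = 1.720000
Iteration 2:
  f(1.800000) = 0.240000
  f(1.720000) = -0.041600
  x_3 = 1.720000 - (-0.041600)×(1.720000 - 1.800000)/(-0.041600 - 0.240000)
       = 1.731818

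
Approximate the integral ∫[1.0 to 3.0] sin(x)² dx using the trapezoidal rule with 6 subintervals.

f(x) = sin(x)²
a = 1.0, b = 3.0, n = 6
h = (b - a)/n = 0.333333

Trapezoidal rule: (h/2)[f(x₀) + 2f(x₁) + 2f(x₂) + ... + f(xₙ)]

x_0 = 1.0000, f(x_0) = 0.708073, coefficient = 1
x_1 = 1.3333, f(x_1) = 0.944663, coefficient = 2
x_2 = 1.6667, f(x_2) = 0.990837, coefficient = 2
x_3 = 2.0000, f(x_3) = 0.826822, coefficient = 2
x_4 = 2.3333, f(x_4) = 0.522853, coefficient = 2
x_5 = 2.6667, f(x_5) = 0.209098, coefficient = 2
x_6 = 3.0000, f(x_6) = 0.019915, coefficient = 1

I ≈ (0.333333/2) × 7.716535 = 1.286089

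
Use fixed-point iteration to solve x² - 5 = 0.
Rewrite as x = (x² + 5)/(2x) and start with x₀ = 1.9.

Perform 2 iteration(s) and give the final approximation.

Equation: x² - 5 = 0
Fixed-point form: x = (x² + 5)/(2x)
x₀ = 1.9

x_1 = g(1.900000) = 2.265789
x_2 = g(2.265789) = 2.236263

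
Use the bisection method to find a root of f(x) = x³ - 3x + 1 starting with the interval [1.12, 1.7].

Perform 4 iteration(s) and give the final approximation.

f(x) = x³ - 3x + 1
Initial interval: [1.12, 1.7]

Iteration 1:
  c_1 = (1.120000 + 1.700000)/2 = 1.410000
  f(c_1) = f(1.410000) = -0.426779
  f(a) × f(c) ≥ 0, new interval: [1.410000, 1.700000]
Iteration 2:
  c_2 = (1.410000 + 1.700000)/2 = 1.555000
  f(c_2) = f(1.555000) = 0.095029
  f(a) × f(c) < 0, new interval: [1.410000, 1.555000]
Iteration 3:
  c_3 = (1.410000 + 1.555000)/2 = 1.482500
  f(c_3) = f(1.482500) = -0.189252
  f(a) × f(c) ≥ 0, new interval: [1.482500, 1.555000]
Iteration 4:
  c_4 = (1.482500 + 1.555000)/2 = 1.518750
  f(c_4) = f(1.518750) = -0.053099
  f(a) × f(c) ≥ 0, new interval: [1.518750, 1.555000]

After 4 iteration(s), the approximation is c_4 = 1.518750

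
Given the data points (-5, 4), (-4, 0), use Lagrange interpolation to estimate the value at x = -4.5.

Lagrange interpolation formula:
P(x) = Σ yᵢ × Lᵢ(x)
where Lᵢ(x) = Π_{j≠i} (x - xⱼ)/(xᵢ - xⱼ)

L_0(-4.5) = (-4.5 - (-4))/(-5 - (-4)) = 0.500000
L_1(-4.5) = (-4.5 - (-5))/(-4 - (-5)) = 0.500000

P(-4.5) = 4×L_0(-4.5) + 0×L_1(-4.5)
P(-4.5) = 2.000000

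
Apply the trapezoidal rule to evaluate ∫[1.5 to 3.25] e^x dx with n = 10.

f(x) = e^x
a = 1.5, b = 3.25, n = 10
h = (b - a)/n = 0.175000

Trapezoidal rule: (h/2)[f(x₀) + 2f(x₁) + 2f(x₂) + ... + f(xₙ)]

x_0 = 1.5000, f(x_0) = 4.481689, coefficient = 1
x_1 = 1.6750, f(x_1) = 5.338795, coefficient = 2
x_2 = 1.8500, f(x_2) = 6.359820, coefficient = 2
x_3 = 2.0250, f(x_3) = 7.576111, coefficient = 2
x_4 = 2.2000, f(x_4) = 9.025013, coefficient = 2
x_5 = 2.3750, f(x_5) = 10.751013, coefficient = 2
x_6 = 2.5500, f(x_6) = 12.807104, coefficient = 2
x_7 = 2.7250, f(x_7) = 15.256414, coefficient = 2
x_8 = 2.9000, f(x_8) = 18.174145, coefficient = 2
x_9 = 3.0750, f(x_9) = 21.649882, coefficient = 2
x_10 = 3.2500, f(x_10) = 25.790340, coefficient = 1

I ≈ (0.175000/2) × 244.148624 = 21.363005
Exact value: 21.308651
Error: 0.054354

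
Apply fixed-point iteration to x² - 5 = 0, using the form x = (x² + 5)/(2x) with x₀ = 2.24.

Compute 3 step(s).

Equation: x² - 5 = 0
Fixed-point form: x = (x² + 5)/(2x)
x₀ = 2.24

x_1 = g(2.240000) = 2.236071
x_2 = g(2.236071) = 2.236068
x_3 = g(2.236068) = 2.236068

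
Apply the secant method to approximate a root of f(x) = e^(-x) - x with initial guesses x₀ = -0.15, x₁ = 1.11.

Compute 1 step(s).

f(x) = e^(-x) - x
x₀ = -0.15, x₁ = 1.11

Secant formula: x_{n+1} = x_n - f(x_n)(x_n - x_{n-1})/(f(x_n) - f(x_{n-1}))

Iteration 1:
  f(-0.150000) = 1.311834
  f(1.110000) = -0.780441
  x_2 = 1.110000 - (-0.780441)×(1.110000 - (-0.150000))/(-0.780441 - 1.311834)
       = 0.640007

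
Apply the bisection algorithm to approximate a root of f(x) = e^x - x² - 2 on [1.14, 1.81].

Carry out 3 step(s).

f(x) = e^x - x² - 2
Initial interval: [1.14, 1.81]

Iteration 1:
  c_1 = (1.140000 + 1.810000)/2 = 1.475000
  f(c_1) = f(1.475000) = 0.195411
  f(a) × f(c) < 0, new interval: [1.140000, 1.475000]
Iteration 2:
  c_2 = (1.140000 + 1.475000)/2 = 1.307500
  f(c_2) = f(1.307500) = -0.012636
  f(a) × f(c) ≥ 0, new interval: [1.307500, 1.475000]
Iteration 3:
  c_3 = (1.307500 + 1.475000)/2 = 1.391250
  f(c_3) = f(1.391250) = 0.084295
  f(a) × f(c) < 0, new interval: [1.307500, 1.391250]

After 3 iteration(s), the approximation is c_3 = 1.391250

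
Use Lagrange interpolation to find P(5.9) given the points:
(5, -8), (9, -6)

Lagrange interpolation formula:
P(x) = Σ yᵢ × Lᵢ(x)
where Lᵢ(x) = Π_{j≠i} (x - xⱼ)/(xᵢ - xⱼ)

L_0(5.9) = (5.9 - 9)/(5 - 9) = 0.775000
L_1(5.9) = (5.9 - 5)/(9 - 5) = 0.225000

P(5.9) = (-8)×L_0(5.9) + (-6)×L_1(5.9)
P(5.9) = -7.550000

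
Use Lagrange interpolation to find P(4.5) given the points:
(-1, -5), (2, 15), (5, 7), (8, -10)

Lagrange interpolation formula:
P(x) = Σ yᵢ × Lᵢ(x)
where Lᵢ(x) = Π_{j≠i} (x - xⱼ)/(xᵢ - xⱼ)

L_0(4.5) = (4.5 - 2)/(-1 - 2) × (4.5 - 5)/(-1 - 5) × (4.5 - 8)/(-1 - 8) = -0.027006
L_1(4.5) = (4.5 - (-1))/(2 - (-1)) × (4.5 - 5)/(2 - 5) × (4.5 - 8)/(2 - 8) = 0.178241
L_2(4.5) = (4.5 - (-1))/(5 - (-1)) × (4.5 - 2)/(5 - 2) × (4.5 - 8)/(5 - 8) = 0.891204
L_3(4.5) = (4.5 - (-1))/(8 - (-1)) × (4.5 - 2)/(8 - 2) × (4.5 - 5)/(8 - 5) = -0.042438

P(4.5) = (-5)×L_0(4.5) + 15×L_1(4.5) + 7×L_2(4.5) + (-10)×L_3(4.5)
P(4.5) = 9.471451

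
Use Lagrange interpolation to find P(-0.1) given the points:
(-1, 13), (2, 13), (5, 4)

Lagrange interpolation formula:
P(x) = Σ yᵢ × Lᵢ(x)
where Lᵢ(x) = Π_{j≠i} (x - xⱼ)/(xᵢ - xⱼ)

L_0(-0.1) = (-0.1 - 2)/(-1 - 2) × (-0.1 - 5)/(-1 - 5) = 0.595000
L_1(-0.1) = (-0.1 - (-1))/(2 - (-1)) × (-0.1 - 5)/(2 - 5) = 0.510000
L_2(-0.1) = (-0.1 - (-1))/(5 - (-1)) × (-0.1 - 2)/(5 - 2) = -0.105000

P(-0.1) = 13×L_0(-0.1) + 13×L_1(-0.1) + 4×L_2(-0.1)
P(-0.1) = 13.945000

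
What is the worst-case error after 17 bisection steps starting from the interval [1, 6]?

Bisection error bound: |error| ≤ (b-a)/2^n
|error| ≤ (6 - 1)/2^17 = 5/2^17
|error| ≤ 0.0000381470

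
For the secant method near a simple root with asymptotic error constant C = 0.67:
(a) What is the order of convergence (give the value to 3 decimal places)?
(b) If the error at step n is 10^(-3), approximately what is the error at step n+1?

(a) Secant method has superlinear convergence with order φ = (1+√5)/2 ≈ 1.618.
    This means |e_{n+1}| ≈ C|e_n|^1.618.

(b) With |e_n| = 10^(-3) and C = 0.67:
    |e_{n+1}| ≈ 0.67 × (10^(-3))^1.618 = 0.67 × 10^(-4.85)

(a) ≈ 1.618 (golden ratio); (b) |e_{n+1}| ≈ 9.375e-06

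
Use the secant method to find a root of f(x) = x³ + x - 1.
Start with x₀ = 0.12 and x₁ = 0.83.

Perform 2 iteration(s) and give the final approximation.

f(x) = x³ + x - 1
x₀ = 0.12, x₁ = 0.83

Secant formula: x_{n+1} = x_n - f(x_n)(x_n - x_{n-1})/(f(x_n) - f(x_{n-1}))

Iteration 1:
  f(0.120000) = -0.878272
  f(0.830000) = 0.401787
  x_2 = 0.830000 - 0.401787×(0.830000 - 0.120000)/(0.401787 - (-0.878272))
       = 0.607144
Iteration 2:
  f(0.830000) = 0.401787
  f(0.607144) = -0.169048
  x_3 = 0.607144 - (-0.169048)×(0.607144 - 0.830000)/(-0.169048 - 0.401787)
       = 0.673141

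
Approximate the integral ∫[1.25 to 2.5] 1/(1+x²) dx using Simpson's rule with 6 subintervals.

f(x) = 1/(1+x²)
a = 1.25, b = 2.5, n = 6
h = (b - a)/n = 0.208333

Simpson's rule: (h/3)[f(x₀) + 4f(x₁) + 2f(x₂) + ... + f(xₙ)]

x_0 = 1.2500, f(x_0) = 0.390244, coefficient = 1
x_1 = 1.4583, f(x_1) = 0.319822, coefficient = 4
x_2 = 1.6667, f(x_2) = 0.264706, coefficient = 2
x_3 = 1.8750, f(x_3) = 0.221453, coefficient = 4
x_4 = 2.0833, f(x_4) = 0.187256, coefficient = 2
x_5 = 2.2917, f(x_5) = 0.159956, coefficient = 4
x_6 = 2.5000, f(x_6) = 0.137931, coefficient = 1

I ≈ (0.208333/3) × 4.237024 = 0.294238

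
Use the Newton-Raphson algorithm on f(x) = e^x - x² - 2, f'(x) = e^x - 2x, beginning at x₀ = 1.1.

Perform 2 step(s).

f(x) = e^x - x² - 2
f'(x) = e^x - 2x
x₀ = 1.1

Newton-Raphson formula: x_{n+1} = x_n - f(x_n)/f'(x_n)

Iteration 1:
  f(1.100000) = -0.205834
  f'(1.100000) = 0.804166
  x_1 = 1.100000 - (-0.205834)/0.804166 = 1.355960
Iteration 2:
  f(1.355960) = 0.041856
  f'(1.355960) = 1.168564
  x_2 = 1.355960 - 0.041856/1.168564 = 1.320141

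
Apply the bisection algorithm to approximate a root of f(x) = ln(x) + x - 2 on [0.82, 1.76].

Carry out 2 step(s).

f(x) = ln(x) + x - 2
Initial interval: [0.82, 1.76]

Iteration 1:
  c_1 = (0.820000 + 1.760000)/2 = 1.290000
  f(c_1) = f(1.290000) = -0.455358
  f(a) × f(c) ≥ 0, new interval: [1.290000, 1.760000]
Iteration 2:
  c_2 = (1.290000 + 1.760000)/2 = 1.525000
  f(c_2) = f(1.525000) = -0.053006
  f(a) × f(c) ≥ 0, new interval: [1.525000, 1.760000]

After 2 iteration(s), the approximation is c_2 = 1.525000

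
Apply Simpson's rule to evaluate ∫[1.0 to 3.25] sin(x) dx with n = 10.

f(x) = sin(x)
a = 1.0, b = 3.25, n = 10
h = (b - a)/n = 0.225000

Simpson's rule: (h/3)[f(x₀) + 4f(x₁) + 2f(x₂) + ... + f(xₙ)]

x_0 = 1.0000, f(x_0) = 0.841471, coefficient = 1
x_1 = 1.2250, f(x_1) = 0.940806, coefficient = 4
x_2 = 1.4500, f(x_2) = 0.992713, coefficient = 2
x_3 = 1.6750, f(x_3) = 0.994576, coefficient = 4
x_4 = 1.9000, f(x_4) = 0.946300, coefficient = 2
x_5 = 2.1250, f(x_5) = 0.850320, coefficient = 4
x_6 = 2.3500, f(x_6) = 0.711473, coefficient = 2
x_7 = 2.5750, f(x_7) = 0.536760, coefficient = 4
x_8 = 2.8000, f(x_8) = 0.334988, coefficient = 2
x_9 = 3.0250, f(x_9) = 0.116329, coefficient = 4
x_10 = 3.2500, f(x_10) = -0.108195, coefficient = 1

I ≈ (0.225000/3) × 20.459386 = 1.534454
Exact value: 1.534432
Error: 0.000022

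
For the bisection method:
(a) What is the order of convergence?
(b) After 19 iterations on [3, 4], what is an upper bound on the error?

(a) Bisection has linear (order 1) convergence; the error is halved each step.

(b) Error bound = (b-a)/2^n = (4 - 3)/2^{19}
    = 1/2^{19}

(a) 1 (linear); (b) error ≤ 1.91e-06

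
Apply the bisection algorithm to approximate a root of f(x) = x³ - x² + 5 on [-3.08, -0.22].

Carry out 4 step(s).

f(x) = x³ - x² + 5
Initial interval: [-3.08, -0.22]

Iteration 1:
  c_1 = (-3.080000 + (-0.220000))/2 = -1.650000
  f(c_1) = f(-1.650000) = -2.214625
  f(a) × f(c) ≥ 0, new interval: [-1.650000, -0.220000]
Iteration 2:
  c_2 = (-1.650000 + (-0.220000))/2 = -0.935000
  f(c_2) = f(-0.935000) = 3.308375
  f(a) × f(c) < 0, new interval: [-1.650000, -0.935000]
Iteration 3:
  c_3 = (-1.650000 + (-0.935000))/2 = -1.292500
  f(c_3) = f(-1.292500) = 1.170250
  f(a) × f(c) < 0, new interval: [-1.650000, -1.292500]
Iteration 4:
  c_4 = (-1.650000 + (-1.292500))/2 = -1.471250
  f(c_4) = f(-1.471250) = -0.349210
  f(a) × f(c) ≥ 0, new interval: [-1.471250, -1.292500]

After 4 iteration(s), the approximation is c_4 = -1.471250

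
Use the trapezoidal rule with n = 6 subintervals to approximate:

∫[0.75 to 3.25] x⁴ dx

f(x) = x⁴
a = 0.75, b = 3.25, n = 6
h = (b - a)/n = 0.416667

Trapezoidal rule: (h/2)[f(x₀) + 2f(x₁) + 2f(x₂) + ... + f(xₙ)]

x_0 = 0.7500, f(x_0) = 0.316406, coefficient = 1
x_1 = 1.1667, f(x_1) = 1.852623, coefficient = 2
x_2 = 1.5833, f(x_2) = 6.284770, coefficient = 2
x_3 = 2.0000, f(x_3) = 16.000000, coefficient = 2
x_4 = 2.4167, f(x_4) = 34.108845, coefficient = 2
x_5 = 2.8333, f(x_5) = 64.445216, coefficient = 2
x_6 = 3.2500, f(x_6) = 111.566406, coefficient = 1

I ≈ (0.416667/2) × 357.265721 = 74.430359
Exact value: 72.470703
Error: 1.959656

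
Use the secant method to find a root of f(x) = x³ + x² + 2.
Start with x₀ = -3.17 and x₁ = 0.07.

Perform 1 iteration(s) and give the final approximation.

f(x) = x³ + x² + 2
x₀ = -3.17, x₁ = 0.07

Secant formula: x_{n+1} = x_n - f(x_n)(x_n - x_{n-1})/(f(x_n) - f(x_{n-1}))

Iteration 1:
  f(-3.170000) = -19.806113
  f(0.070000) = 2.005243
  x_2 = 0.070000 - 2.005243×(0.070000 - (-3.170000))/(2.005243 - (-19.806113))
       = -0.227872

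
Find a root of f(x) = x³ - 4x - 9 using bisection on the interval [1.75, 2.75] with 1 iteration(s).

f(x) = x³ - 4x - 9
Initial interval: [1.75, 2.75]

Iteration 1:
  c_1 = (1.750000 + 2.750000)/2 = 2.250000
  f(c_1) = f(2.250000) = -6.609375
  f(a) × f(c) ≥ 0, new interval: [2.250000, 2.750000]

After 1 iteration(s), the approximation is c_1 = 2.250000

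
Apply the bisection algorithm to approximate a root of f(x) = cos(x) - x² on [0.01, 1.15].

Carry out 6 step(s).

f(x) = cos(x) - x²
Initial interval: [0.01, 1.15]

Iteration 1:
  c_1 = (0.010000 + 1.150000)/2 = 0.580000
  f(c_1) = f(0.580000) = 0.500063
  f(a) × f(c) ≥ 0, new interval: [0.580000, 1.150000]
Iteration 2:
  c_2 = (0.580000 + 1.150000)/2 = 0.865000
  f(c_2) = f(0.865000) = -0.099585
  f(a) × f(c) < 0, new interval: [0.580000, 0.865000]
Iteration 3:
  c_3 = (0.580000 + 0.865000)/2 = 0.722500
  f(c_3) = f(0.722500) = 0.228149
  f(a) × f(c) ≥ 0, new interval: [0.722500, 0.865000]
Iteration 4:
  c_4 = (0.722500 + 0.865000)/2 = 0.793750
  f(c_4) = f(0.793750) = 0.071137
  f(a) × f(c) ≥ 0, new interval: [0.793750, 0.865000]
Iteration 5:
  c_5 = (0.793750 + 0.865000)/2 = 0.829375
  f(c_5) = f(0.829375) = -0.012526
  f(a) × f(c) < 0, new interval: [0.793750, 0.829375]
Iteration 6:
  c_6 = (0.793750 + 0.829375)/2 = 0.811562
  f(c_6) = f(0.811562) = 0.029732
  f(a) × f(c) ≥ 0, new interval: [0.811562, 0.829375]

After 6 iteration(s), the approximation is c_6 = 0.811562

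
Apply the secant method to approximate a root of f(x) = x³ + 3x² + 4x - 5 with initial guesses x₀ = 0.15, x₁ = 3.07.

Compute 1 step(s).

f(x) = x³ + 3x² + 4x - 5
x₀ = 0.15, x₁ = 3.07

Secant formula: x_{n+1} = x_n - f(x_n)(x_n - x_{n-1})/(f(x_n) - f(x_{n-1}))

Iteration 1:
  f(0.150000) = -4.329125
  f(3.070000) = 64.489143
  x_2 = 3.070000 - 64.489143×(3.070000 - 0.150000)/(64.489143 - (-4.329125))
       = 0.333687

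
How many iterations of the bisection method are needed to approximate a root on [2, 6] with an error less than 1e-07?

We need (b-a)/2^n ≤ 1e-07
(6 - 2)/2^n ≤ 1e-07
4/2^n ≤ 1e-07
2^n ≥ 40000000
n ≥ log₂(40000000) = 25.25
n ≥ 26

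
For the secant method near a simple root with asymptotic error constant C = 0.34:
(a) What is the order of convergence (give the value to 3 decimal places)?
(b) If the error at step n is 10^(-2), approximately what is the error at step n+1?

(a) Secant method has superlinear convergence with order φ = (1+√5)/2 ≈ 1.618.
    This means |e_{n+1}| ≈ C|e_n|^1.618.

(b) With |e_n| = 10^(-2) and C = 0.34:
    |e_{n+1}| ≈ 0.34 × (10^(-2))^1.618 = 0.34 × 10^(-3.24)

(a) ≈ 1.618 (golden ratio); (b) |e_{n+1}| ≈ 1.974e-04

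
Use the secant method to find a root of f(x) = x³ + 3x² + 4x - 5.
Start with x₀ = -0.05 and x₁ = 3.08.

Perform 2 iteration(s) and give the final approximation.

f(x) = x³ + 3x² + 4x - 5
x₀ = -0.05, x₁ = 3.08

Secant formula: x_{n+1} = x_n - f(x_n)(x_n - x_{n-1})/(f(x_n) - f(x_{n-1}))

Iteration 1:
  f(-0.050000) = -5.192625
  f(3.080000) = 64.997312
  x_2 = 3.080000 - 64.997312×(3.080000 - (-0.050000))/(64.997312 - (-5.192625))
       = 0.181556
Iteration 2:
  f(3.080000) = 64.997312
  f(0.181556) = -4.168903
  x_3 = 0.181556 - (-4.168903)×(0.181556 - 3.080000)/(-4.168903 - 64.997312)
       = 0.356256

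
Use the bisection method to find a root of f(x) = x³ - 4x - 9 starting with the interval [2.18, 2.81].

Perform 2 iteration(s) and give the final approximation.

f(x) = x³ - 4x - 9
Initial interval: [2.18, 2.81]

Iteration 1:
  c_1 = (2.180000 + 2.810000)/2 = 2.495000
  f(c_1) = f(2.495000) = -3.448563
  f(a) × f(c) ≥ 0, new interval: [2.495000, 2.810000]
Iteration 2:
  c_2 = (2.495000 + 2.810000)/2 = 2.652500
  f(c_2) = f(2.652500) = -0.947657
  f(a) × f(c) ≥ 0, new interval: [2.652500, 2.810000]

After 2 iteration(s), the approximation is c_2 = 2.652500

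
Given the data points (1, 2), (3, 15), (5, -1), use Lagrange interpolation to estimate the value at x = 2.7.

Lagrange interpolation formula:
P(x) = Σ yᵢ × Lᵢ(x)
where Lᵢ(x) = Π_{j≠i} (x - xⱼ)/(xᵢ - xⱼ)

L_0(2.7) = (2.7 - 3)/(1 - 3) × (2.7 - 5)/(1 - 5) = 0.086250
L_1(2.7) = (2.7 - 1)/(3 - 1) × (2.7 - 5)/(3 - 5) = 0.977500
L_2(2.7) = (2.7 - 1)/(5 - 1) × (2.7 - 3)/(5 - 3) = -0.063750

P(2.7) = 2×L_0(2.7) + 15×L_1(2.7) + (-1)×L_2(2.7)
P(2.7) = 14.898750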